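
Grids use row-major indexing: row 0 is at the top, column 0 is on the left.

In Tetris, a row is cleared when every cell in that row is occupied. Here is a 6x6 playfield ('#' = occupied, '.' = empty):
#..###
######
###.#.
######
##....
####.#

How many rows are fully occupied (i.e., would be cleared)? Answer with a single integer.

Answer: 2

Derivation:
Check each row:
  row 0: 2 empty cells -> not full
  row 1: 0 empty cells -> FULL (clear)
  row 2: 2 empty cells -> not full
  row 3: 0 empty cells -> FULL (clear)
  row 4: 4 empty cells -> not full
  row 5: 1 empty cell -> not full
Total rows cleared: 2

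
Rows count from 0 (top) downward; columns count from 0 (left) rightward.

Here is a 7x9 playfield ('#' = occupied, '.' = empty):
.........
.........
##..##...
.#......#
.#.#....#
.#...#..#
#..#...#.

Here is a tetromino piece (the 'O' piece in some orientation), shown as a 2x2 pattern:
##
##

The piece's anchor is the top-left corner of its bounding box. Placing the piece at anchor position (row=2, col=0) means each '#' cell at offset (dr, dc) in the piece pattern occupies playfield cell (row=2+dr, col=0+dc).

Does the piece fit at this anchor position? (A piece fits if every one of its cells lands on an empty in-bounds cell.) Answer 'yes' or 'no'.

Check each piece cell at anchor (2, 0):
  offset (0,0) -> (2,0): occupied ('#') -> FAIL
  offset (0,1) -> (2,1): occupied ('#') -> FAIL
  offset (1,0) -> (3,0): empty -> OK
  offset (1,1) -> (3,1): occupied ('#') -> FAIL
All cells valid: no

Answer: no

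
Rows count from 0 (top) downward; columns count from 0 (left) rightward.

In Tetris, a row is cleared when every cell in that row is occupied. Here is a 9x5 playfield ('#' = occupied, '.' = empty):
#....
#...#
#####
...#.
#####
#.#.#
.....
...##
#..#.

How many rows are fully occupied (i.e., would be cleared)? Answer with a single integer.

Check each row:
  row 0: 4 empty cells -> not full
  row 1: 3 empty cells -> not full
  row 2: 0 empty cells -> FULL (clear)
  row 3: 4 empty cells -> not full
  row 4: 0 empty cells -> FULL (clear)
  row 5: 2 empty cells -> not full
  row 6: 5 empty cells -> not full
  row 7: 3 empty cells -> not full
  row 8: 3 empty cells -> not full
Total rows cleared: 2

Answer: 2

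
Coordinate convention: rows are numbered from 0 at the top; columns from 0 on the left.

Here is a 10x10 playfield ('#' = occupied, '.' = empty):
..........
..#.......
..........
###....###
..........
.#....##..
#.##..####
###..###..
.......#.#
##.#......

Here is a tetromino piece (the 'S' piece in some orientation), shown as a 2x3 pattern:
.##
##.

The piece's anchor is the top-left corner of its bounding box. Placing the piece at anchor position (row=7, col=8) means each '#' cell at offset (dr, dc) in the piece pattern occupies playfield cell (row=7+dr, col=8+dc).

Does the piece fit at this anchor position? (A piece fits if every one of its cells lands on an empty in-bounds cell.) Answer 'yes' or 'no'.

Check each piece cell at anchor (7, 8):
  offset (0,1) -> (7,9): empty -> OK
  offset (0,2) -> (7,10): out of bounds -> FAIL
  offset (1,0) -> (8,8): empty -> OK
  offset (1,1) -> (8,9): occupied ('#') -> FAIL
All cells valid: no

Answer: no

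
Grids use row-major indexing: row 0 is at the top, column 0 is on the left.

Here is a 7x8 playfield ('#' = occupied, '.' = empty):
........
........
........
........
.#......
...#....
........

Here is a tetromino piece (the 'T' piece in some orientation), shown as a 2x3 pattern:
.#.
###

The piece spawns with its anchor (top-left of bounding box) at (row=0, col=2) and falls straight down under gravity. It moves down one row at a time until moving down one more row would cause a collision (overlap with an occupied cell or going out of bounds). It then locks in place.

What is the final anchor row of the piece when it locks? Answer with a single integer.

Spawn at (row=0, col=2). Try each row:
  row 0: fits
  row 1: fits
  row 2: fits
  row 3: fits
  row 4: blocked -> lock at row 3

Answer: 3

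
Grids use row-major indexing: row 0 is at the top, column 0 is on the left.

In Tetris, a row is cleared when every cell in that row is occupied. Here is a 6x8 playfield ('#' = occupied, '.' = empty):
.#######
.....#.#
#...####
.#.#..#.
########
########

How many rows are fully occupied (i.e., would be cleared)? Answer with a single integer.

Answer: 2

Derivation:
Check each row:
  row 0: 1 empty cell -> not full
  row 1: 6 empty cells -> not full
  row 2: 3 empty cells -> not full
  row 3: 5 empty cells -> not full
  row 4: 0 empty cells -> FULL (clear)
  row 5: 0 empty cells -> FULL (clear)
Total rows cleared: 2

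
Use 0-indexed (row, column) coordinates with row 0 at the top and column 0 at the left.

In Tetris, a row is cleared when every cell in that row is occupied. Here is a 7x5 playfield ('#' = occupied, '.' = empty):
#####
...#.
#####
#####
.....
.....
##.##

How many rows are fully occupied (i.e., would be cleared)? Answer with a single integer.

Check each row:
  row 0: 0 empty cells -> FULL (clear)
  row 1: 4 empty cells -> not full
  row 2: 0 empty cells -> FULL (clear)
  row 3: 0 empty cells -> FULL (clear)
  row 4: 5 empty cells -> not full
  row 5: 5 empty cells -> not full
  row 6: 1 empty cell -> not full
Total rows cleared: 3

Answer: 3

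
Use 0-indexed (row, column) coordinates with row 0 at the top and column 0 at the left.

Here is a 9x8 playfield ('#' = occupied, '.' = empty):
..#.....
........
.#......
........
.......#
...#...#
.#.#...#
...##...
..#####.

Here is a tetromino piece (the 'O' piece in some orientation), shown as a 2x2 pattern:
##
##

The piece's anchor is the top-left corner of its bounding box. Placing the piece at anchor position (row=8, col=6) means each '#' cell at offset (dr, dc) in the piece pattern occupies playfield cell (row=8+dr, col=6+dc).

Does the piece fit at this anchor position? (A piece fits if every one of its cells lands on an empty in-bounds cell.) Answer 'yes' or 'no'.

Answer: no

Derivation:
Check each piece cell at anchor (8, 6):
  offset (0,0) -> (8,6): occupied ('#') -> FAIL
  offset (0,1) -> (8,7): empty -> OK
  offset (1,0) -> (9,6): out of bounds -> FAIL
  offset (1,1) -> (9,7): out of bounds -> FAIL
All cells valid: no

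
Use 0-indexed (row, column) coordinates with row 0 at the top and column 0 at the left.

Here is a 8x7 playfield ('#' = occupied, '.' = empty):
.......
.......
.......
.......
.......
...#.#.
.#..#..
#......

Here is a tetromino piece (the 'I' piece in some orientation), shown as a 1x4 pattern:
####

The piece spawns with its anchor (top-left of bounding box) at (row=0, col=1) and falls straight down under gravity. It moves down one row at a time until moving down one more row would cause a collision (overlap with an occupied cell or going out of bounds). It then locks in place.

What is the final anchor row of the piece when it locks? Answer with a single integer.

Answer: 4

Derivation:
Spawn at (row=0, col=1). Try each row:
  row 0: fits
  row 1: fits
  row 2: fits
  row 3: fits
  row 4: fits
  row 5: blocked -> lock at row 4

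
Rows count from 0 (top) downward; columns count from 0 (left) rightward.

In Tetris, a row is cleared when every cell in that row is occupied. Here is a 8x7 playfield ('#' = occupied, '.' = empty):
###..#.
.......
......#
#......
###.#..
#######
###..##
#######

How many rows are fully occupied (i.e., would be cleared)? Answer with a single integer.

Answer: 2

Derivation:
Check each row:
  row 0: 3 empty cells -> not full
  row 1: 7 empty cells -> not full
  row 2: 6 empty cells -> not full
  row 3: 6 empty cells -> not full
  row 4: 3 empty cells -> not full
  row 5: 0 empty cells -> FULL (clear)
  row 6: 2 empty cells -> not full
  row 7: 0 empty cells -> FULL (clear)
Total rows cleared: 2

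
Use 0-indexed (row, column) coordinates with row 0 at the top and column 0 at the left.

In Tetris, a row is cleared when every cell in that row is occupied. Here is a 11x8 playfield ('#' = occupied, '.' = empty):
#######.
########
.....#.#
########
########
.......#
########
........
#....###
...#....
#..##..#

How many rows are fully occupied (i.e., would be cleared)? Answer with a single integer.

Answer: 4

Derivation:
Check each row:
  row 0: 1 empty cell -> not full
  row 1: 0 empty cells -> FULL (clear)
  row 2: 6 empty cells -> not full
  row 3: 0 empty cells -> FULL (clear)
  row 4: 0 empty cells -> FULL (clear)
  row 5: 7 empty cells -> not full
  row 6: 0 empty cells -> FULL (clear)
  row 7: 8 empty cells -> not full
  row 8: 4 empty cells -> not full
  row 9: 7 empty cells -> not full
  row 10: 4 empty cells -> not full
Total rows cleared: 4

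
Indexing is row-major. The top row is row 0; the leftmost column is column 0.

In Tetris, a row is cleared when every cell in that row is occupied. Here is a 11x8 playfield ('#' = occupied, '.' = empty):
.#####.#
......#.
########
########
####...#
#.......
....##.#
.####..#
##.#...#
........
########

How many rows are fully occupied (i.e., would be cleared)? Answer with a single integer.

Answer: 3

Derivation:
Check each row:
  row 0: 2 empty cells -> not full
  row 1: 7 empty cells -> not full
  row 2: 0 empty cells -> FULL (clear)
  row 3: 0 empty cells -> FULL (clear)
  row 4: 3 empty cells -> not full
  row 5: 7 empty cells -> not full
  row 6: 5 empty cells -> not full
  row 7: 3 empty cells -> not full
  row 8: 4 empty cells -> not full
  row 9: 8 empty cells -> not full
  row 10: 0 empty cells -> FULL (clear)
Total rows cleared: 3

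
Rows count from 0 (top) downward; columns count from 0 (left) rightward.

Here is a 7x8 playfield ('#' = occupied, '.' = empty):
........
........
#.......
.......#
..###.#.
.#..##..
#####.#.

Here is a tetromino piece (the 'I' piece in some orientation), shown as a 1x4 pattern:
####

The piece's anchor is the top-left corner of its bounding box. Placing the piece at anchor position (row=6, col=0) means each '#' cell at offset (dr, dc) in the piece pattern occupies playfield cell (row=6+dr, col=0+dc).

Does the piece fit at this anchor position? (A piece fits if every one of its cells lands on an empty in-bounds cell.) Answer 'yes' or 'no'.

Answer: no

Derivation:
Check each piece cell at anchor (6, 0):
  offset (0,0) -> (6,0): occupied ('#') -> FAIL
  offset (0,1) -> (6,1): occupied ('#') -> FAIL
  offset (0,2) -> (6,2): occupied ('#') -> FAIL
  offset (0,3) -> (6,3): occupied ('#') -> FAIL
All cells valid: no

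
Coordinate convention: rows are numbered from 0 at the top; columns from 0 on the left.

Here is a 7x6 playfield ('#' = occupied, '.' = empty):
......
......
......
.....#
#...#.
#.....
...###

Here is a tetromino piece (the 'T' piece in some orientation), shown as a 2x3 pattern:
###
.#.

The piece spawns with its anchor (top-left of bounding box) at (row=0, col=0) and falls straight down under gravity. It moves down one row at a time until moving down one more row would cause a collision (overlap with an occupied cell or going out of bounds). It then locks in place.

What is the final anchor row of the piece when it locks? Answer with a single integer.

Spawn at (row=0, col=0). Try each row:
  row 0: fits
  row 1: fits
  row 2: fits
  row 3: fits
  row 4: blocked -> lock at row 3

Answer: 3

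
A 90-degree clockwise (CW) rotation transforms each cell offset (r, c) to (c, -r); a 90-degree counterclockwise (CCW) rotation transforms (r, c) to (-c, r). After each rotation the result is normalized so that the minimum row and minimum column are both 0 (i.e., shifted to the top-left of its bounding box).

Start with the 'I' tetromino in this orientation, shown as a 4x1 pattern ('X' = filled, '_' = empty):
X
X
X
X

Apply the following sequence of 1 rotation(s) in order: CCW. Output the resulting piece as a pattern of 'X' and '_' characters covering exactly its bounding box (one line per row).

Answer: XXXX

Derivation:
Start:
X
X
X
X
After rotation 1 (CCW):
XXXX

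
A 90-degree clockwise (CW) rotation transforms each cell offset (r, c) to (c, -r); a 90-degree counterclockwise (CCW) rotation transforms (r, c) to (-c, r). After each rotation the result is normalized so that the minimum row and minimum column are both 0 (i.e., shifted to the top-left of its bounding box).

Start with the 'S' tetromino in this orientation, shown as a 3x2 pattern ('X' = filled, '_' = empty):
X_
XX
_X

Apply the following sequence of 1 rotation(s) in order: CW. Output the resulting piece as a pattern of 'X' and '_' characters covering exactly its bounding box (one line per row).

Start:
X_
XX
_X
After rotation 1 (CW):
_XX
XX_

Answer: _XX
XX_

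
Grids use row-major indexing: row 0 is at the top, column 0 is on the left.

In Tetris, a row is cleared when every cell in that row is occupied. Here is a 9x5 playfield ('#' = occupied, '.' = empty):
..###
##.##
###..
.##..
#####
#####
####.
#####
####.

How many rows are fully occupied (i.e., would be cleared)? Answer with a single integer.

Answer: 3

Derivation:
Check each row:
  row 0: 2 empty cells -> not full
  row 1: 1 empty cell -> not full
  row 2: 2 empty cells -> not full
  row 3: 3 empty cells -> not full
  row 4: 0 empty cells -> FULL (clear)
  row 5: 0 empty cells -> FULL (clear)
  row 6: 1 empty cell -> not full
  row 7: 0 empty cells -> FULL (clear)
  row 8: 1 empty cell -> not full
Total rows cleared: 3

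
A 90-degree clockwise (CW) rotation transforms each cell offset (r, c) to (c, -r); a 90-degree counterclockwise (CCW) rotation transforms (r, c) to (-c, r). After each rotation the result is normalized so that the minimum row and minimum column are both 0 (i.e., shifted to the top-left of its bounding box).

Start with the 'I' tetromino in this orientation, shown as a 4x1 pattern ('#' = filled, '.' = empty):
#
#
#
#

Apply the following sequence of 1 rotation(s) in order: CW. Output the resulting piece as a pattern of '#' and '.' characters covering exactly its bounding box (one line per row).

Start:
#
#
#
#
After rotation 1 (CW):
####

Answer: ####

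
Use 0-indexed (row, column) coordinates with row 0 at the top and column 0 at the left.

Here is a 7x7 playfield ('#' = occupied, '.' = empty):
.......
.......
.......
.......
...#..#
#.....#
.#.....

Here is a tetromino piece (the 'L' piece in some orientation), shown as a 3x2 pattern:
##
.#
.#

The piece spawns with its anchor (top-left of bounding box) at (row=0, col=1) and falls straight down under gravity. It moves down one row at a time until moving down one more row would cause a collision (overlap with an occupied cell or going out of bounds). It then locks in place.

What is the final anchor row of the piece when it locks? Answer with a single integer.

Answer: 4

Derivation:
Spawn at (row=0, col=1). Try each row:
  row 0: fits
  row 1: fits
  row 2: fits
  row 3: fits
  row 4: fits
  row 5: blocked -> lock at row 4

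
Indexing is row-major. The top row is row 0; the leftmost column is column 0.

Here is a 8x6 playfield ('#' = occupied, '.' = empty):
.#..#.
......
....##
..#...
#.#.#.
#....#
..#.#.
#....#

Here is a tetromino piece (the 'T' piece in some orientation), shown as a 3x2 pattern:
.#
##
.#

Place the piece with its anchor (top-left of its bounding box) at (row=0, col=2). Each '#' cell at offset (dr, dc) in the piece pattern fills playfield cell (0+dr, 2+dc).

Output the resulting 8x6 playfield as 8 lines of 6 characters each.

Fill (0+0,2+1) = (0,3)
Fill (0+1,2+0) = (1,2)
Fill (0+1,2+1) = (1,3)
Fill (0+2,2+1) = (2,3)

Answer: .#.##.
..##..
...###
..#...
#.#.#.
#....#
..#.#.
#....#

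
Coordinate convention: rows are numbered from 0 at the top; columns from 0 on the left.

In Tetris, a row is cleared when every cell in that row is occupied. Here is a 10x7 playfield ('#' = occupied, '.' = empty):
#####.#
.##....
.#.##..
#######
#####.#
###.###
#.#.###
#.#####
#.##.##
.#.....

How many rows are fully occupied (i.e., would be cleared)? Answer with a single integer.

Answer: 1

Derivation:
Check each row:
  row 0: 1 empty cell -> not full
  row 1: 5 empty cells -> not full
  row 2: 4 empty cells -> not full
  row 3: 0 empty cells -> FULL (clear)
  row 4: 1 empty cell -> not full
  row 5: 1 empty cell -> not full
  row 6: 2 empty cells -> not full
  row 7: 1 empty cell -> not full
  row 8: 2 empty cells -> not full
  row 9: 6 empty cells -> not full
Total rows cleared: 1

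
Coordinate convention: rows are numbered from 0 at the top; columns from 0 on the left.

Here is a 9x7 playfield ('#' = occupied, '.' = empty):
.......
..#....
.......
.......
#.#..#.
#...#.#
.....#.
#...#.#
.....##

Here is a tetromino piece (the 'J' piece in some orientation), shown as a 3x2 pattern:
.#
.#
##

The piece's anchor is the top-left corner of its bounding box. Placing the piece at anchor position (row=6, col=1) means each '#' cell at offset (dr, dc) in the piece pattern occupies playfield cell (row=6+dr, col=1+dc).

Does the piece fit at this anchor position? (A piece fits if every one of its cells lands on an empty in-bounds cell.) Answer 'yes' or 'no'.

Answer: yes

Derivation:
Check each piece cell at anchor (6, 1):
  offset (0,1) -> (6,2): empty -> OK
  offset (1,1) -> (7,2): empty -> OK
  offset (2,0) -> (8,1): empty -> OK
  offset (2,1) -> (8,2): empty -> OK
All cells valid: yes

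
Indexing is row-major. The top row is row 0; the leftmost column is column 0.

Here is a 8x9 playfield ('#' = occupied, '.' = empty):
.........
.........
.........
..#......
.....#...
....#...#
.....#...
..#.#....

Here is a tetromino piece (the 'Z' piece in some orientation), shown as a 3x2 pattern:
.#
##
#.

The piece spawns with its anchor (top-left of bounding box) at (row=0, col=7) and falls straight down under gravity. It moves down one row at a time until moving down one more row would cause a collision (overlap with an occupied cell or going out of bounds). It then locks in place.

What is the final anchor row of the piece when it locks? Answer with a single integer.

Spawn at (row=0, col=7). Try each row:
  row 0: fits
  row 1: fits
  row 2: fits
  row 3: fits
  row 4: blocked -> lock at row 3

Answer: 3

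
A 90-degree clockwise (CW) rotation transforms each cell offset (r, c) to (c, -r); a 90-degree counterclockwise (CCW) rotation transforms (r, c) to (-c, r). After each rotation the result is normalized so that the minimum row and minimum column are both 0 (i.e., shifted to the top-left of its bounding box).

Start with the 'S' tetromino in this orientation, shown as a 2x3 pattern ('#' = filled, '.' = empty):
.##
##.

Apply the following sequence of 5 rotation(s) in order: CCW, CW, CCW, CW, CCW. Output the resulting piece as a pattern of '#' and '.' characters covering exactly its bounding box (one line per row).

Answer: #.
##
.#

Derivation:
Start:
.##
##.
After rotation 1 (CCW):
#.
##
.#
After rotation 2 (CW):
.##
##.
After rotation 3 (CCW):
#.
##
.#
After rotation 4 (CW):
.##
##.
After rotation 5 (CCW):
#.
##
.#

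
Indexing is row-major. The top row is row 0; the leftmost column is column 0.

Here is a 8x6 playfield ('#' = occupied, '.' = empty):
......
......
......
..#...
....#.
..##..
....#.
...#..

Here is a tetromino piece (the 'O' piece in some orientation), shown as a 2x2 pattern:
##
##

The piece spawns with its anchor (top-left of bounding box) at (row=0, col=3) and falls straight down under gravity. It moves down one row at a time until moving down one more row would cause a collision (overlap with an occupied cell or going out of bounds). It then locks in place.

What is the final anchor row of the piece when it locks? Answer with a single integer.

Answer: 2

Derivation:
Spawn at (row=0, col=3). Try each row:
  row 0: fits
  row 1: fits
  row 2: fits
  row 3: blocked -> lock at row 2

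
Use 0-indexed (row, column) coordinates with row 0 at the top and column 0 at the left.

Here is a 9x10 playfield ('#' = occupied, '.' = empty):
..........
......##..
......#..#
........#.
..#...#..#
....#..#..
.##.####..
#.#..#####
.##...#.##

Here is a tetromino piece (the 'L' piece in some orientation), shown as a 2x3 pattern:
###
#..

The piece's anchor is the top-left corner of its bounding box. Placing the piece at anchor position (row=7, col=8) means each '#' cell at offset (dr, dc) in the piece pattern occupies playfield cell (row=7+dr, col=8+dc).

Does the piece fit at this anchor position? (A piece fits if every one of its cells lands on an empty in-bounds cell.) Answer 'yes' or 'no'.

Check each piece cell at anchor (7, 8):
  offset (0,0) -> (7,8): occupied ('#') -> FAIL
  offset (0,1) -> (7,9): occupied ('#') -> FAIL
  offset (0,2) -> (7,10): out of bounds -> FAIL
  offset (1,0) -> (8,8): occupied ('#') -> FAIL
All cells valid: no

Answer: no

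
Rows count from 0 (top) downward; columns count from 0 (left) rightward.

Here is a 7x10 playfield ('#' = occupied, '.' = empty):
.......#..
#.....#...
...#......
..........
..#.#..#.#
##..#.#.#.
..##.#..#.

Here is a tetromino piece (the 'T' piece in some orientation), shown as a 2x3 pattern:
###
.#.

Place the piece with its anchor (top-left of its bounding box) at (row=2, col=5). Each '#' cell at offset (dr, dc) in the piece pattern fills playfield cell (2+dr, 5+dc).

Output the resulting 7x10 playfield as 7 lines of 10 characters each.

Answer: .......#..
#.....#...
...#.###..
......#...
..#.#..#.#
##..#.#.#.
..##.#..#.

Derivation:
Fill (2+0,5+0) = (2,5)
Fill (2+0,5+1) = (2,6)
Fill (2+0,5+2) = (2,7)
Fill (2+1,5+1) = (3,6)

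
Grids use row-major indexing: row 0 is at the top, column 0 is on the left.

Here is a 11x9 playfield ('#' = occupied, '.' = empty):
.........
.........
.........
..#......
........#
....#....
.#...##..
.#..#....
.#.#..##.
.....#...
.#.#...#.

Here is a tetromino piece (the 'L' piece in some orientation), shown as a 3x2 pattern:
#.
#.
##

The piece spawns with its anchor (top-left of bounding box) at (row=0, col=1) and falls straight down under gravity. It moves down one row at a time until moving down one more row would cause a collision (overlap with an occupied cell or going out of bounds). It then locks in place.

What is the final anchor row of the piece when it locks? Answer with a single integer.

Answer: 0

Derivation:
Spawn at (row=0, col=1). Try each row:
  row 0: fits
  row 1: blocked -> lock at row 0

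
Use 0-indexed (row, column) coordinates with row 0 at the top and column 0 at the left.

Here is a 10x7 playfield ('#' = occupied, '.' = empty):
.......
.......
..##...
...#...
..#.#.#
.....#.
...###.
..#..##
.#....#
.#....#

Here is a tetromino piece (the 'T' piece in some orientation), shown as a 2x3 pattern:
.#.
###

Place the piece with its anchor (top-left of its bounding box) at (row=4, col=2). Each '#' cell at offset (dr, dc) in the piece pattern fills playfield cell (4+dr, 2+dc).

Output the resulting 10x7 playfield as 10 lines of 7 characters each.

Answer: .......
.......
..##...
...#...
..###.#
..####.
...###.
..#..##
.#....#
.#....#

Derivation:
Fill (4+0,2+1) = (4,3)
Fill (4+1,2+0) = (5,2)
Fill (4+1,2+1) = (5,3)
Fill (4+1,2+2) = (5,4)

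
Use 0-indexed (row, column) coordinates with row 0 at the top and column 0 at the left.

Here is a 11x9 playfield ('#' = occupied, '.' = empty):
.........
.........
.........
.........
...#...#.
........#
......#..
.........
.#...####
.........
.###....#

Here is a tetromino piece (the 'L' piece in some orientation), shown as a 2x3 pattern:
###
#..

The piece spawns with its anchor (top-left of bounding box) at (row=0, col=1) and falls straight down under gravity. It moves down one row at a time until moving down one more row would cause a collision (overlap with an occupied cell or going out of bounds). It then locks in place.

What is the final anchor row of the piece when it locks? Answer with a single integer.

Answer: 3

Derivation:
Spawn at (row=0, col=1). Try each row:
  row 0: fits
  row 1: fits
  row 2: fits
  row 3: fits
  row 4: blocked -> lock at row 3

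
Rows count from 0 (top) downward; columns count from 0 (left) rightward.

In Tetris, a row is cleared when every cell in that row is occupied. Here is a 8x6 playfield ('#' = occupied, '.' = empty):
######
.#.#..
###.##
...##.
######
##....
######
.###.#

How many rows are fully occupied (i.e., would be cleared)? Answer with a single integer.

Check each row:
  row 0: 0 empty cells -> FULL (clear)
  row 1: 4 empty cells -> not full
  row 2: 1 empty cell -> not full
  row 3: 4 empty cells -> not full
  row 4: 0 empty cells -> FULL (clear)
  row 5: 4 empty cells -> not full
  row 6: 0 empty cells -> FULL (clear)
  row 7: 2 empty cells -> not full
Total rows cleared: 3

Answer: 3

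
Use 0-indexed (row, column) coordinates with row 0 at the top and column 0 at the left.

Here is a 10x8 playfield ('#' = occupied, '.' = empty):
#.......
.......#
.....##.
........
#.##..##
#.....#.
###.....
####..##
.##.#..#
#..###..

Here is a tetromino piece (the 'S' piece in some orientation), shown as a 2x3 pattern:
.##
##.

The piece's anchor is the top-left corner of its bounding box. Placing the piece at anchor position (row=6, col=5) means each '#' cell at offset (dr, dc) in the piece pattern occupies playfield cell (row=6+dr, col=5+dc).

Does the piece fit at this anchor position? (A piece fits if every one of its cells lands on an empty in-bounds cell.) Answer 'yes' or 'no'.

Answer: no

Derivation:
Check each piece cell at anchor (6, 5):
  offset (0,1) -> (6,6): empty -> OK
  offset (0,2) -> (6,7): empty -> OK
  offset (1,0) -> (7,5): empty -> OK
  offset (1,1) -> (7,6): occupied ('#') -> FAIL
All cells valid: no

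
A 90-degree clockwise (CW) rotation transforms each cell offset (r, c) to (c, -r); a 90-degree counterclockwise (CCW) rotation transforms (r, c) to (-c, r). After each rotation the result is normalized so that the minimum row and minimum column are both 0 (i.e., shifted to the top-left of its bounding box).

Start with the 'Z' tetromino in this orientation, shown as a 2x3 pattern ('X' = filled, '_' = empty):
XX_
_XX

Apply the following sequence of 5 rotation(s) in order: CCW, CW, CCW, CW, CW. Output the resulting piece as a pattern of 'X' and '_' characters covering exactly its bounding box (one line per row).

Answer: _X
XX
X_

Derivation:
Start:
XX_
_XX
After rotation 1 (CCW):
_X
XX
X_
After rotation 2 (CW):
XX_
_XX
After rotation 3 (CCW):
_X
XX
X_
After rotation 4 (CW):
XX_
_XX
After rotation 5 (CW):
_X
XX
X_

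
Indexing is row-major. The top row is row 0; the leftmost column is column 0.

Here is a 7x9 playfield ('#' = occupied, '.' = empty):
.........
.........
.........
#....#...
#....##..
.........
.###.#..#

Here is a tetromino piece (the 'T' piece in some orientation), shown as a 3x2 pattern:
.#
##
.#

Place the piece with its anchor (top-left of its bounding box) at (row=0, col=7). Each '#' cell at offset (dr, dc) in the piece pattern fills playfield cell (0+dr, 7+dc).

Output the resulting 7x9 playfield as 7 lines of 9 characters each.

Fill (0+0,7+1) = (0,8)
Fill (0+1,7+0) = (1,7)
Fill (0+1,7+1) = (1,8)
Fill (0+2,7+1) = (2,8)

Answer: ........#
.......##
........#
#....#...
#....##..
.........
.###.#..#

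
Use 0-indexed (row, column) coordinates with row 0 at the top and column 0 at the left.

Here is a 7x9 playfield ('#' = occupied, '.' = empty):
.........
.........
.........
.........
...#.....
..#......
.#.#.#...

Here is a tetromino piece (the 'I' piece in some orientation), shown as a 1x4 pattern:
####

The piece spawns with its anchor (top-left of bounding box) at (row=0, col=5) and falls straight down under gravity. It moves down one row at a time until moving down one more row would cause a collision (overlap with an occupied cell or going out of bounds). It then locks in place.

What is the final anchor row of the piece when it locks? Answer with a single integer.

Spawn at (row=0, col=5). Try each row:
  row 0: fits
  row 1: fits
  row 2: fits
  row 3: fits
  row 4: fits
  row 5: fits
  row 6: blocked -> lock at row 5

Answer: 5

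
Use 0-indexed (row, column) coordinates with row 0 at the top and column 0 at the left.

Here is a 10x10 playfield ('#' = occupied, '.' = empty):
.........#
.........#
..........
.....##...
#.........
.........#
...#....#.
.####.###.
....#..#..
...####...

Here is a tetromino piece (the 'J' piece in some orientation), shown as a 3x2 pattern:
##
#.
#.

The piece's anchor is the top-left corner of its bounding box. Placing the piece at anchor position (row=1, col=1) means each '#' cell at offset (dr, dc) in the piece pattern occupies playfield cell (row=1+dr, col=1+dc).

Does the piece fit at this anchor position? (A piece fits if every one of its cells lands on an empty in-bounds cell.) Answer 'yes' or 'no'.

Check each piece cell at anchor (1, 1):
  offset (0,0) -> (1,1): empty -> OK
  offset (0,1) -> (1,2): empty -> OK
  offset (1,0) -> (2,1): empty -> OK
  offset (2,0) -> (3,1): empty -> OK
All cells valid: yes

Answer: yes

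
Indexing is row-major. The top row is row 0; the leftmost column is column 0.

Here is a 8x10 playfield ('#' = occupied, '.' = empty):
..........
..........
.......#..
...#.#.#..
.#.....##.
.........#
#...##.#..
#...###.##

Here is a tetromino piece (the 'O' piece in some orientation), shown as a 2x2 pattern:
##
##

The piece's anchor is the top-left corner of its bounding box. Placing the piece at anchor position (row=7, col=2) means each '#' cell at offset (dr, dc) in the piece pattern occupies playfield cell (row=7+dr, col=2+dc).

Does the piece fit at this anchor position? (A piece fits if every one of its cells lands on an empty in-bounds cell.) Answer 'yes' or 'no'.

Answer: no

Derivation:
Check each piece cell at anchor (7, 2):
  offset (0,0) -> (7,2): empty -> OK
  offset (0,1) -> (7,3): empty -> OK
  offset (1,0) -> (8,2): out of bounds -> FAIL
  offset (1,1) -> (8,3): out of bounds -> FAIL
All cells valid: no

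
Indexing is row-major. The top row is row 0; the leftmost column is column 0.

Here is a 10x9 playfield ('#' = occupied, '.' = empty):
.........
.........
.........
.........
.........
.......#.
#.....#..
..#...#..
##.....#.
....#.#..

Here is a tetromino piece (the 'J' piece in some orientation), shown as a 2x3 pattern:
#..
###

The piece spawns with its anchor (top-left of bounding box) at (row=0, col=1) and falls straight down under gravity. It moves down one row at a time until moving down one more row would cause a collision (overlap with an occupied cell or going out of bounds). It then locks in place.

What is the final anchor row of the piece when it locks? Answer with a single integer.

Spawn at (row=0, col=1). Try each row:
  row 0: fits
  row 1: fits
  row 2: fits
  row 3: fits
  row 4: fits
  row 5: fits
  row 6: blocked -> lock at row 5

Answer: 5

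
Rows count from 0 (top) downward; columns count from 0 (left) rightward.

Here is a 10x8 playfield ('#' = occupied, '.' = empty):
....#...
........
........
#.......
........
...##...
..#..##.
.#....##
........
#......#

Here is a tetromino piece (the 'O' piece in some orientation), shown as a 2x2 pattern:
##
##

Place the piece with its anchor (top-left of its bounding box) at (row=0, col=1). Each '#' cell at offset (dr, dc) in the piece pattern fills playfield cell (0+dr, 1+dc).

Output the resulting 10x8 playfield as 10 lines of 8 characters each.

Answer: .##.#...
.##.....
........
#.......
........
...##...
..#..##.
.#....##
........
#......#

Derivation:
Fill (0+0,1+0) = (0,1)
Fill (0+0,1+1) = (0,2)
Fill (0+1,1+0) = (1,1)
Fill (0+1,1+1) = (1,2)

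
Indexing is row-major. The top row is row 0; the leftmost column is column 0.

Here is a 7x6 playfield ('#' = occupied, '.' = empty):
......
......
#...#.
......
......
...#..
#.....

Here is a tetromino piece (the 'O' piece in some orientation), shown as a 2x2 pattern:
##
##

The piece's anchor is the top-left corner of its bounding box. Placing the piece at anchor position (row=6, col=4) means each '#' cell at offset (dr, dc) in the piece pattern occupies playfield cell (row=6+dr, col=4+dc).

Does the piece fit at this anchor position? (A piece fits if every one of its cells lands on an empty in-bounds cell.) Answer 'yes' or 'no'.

Answer: no

Derivation:
Check each piece cell at anchor (6, 4):
  offset (0,0) -> (6,4): empty -> OK
  offset (0,1) -> (6,5): empty -> OK
  offset (1,0) -> (7,4): out of bounds -> FAIL
  offset (1,1) -> (7,5): out of bounds -> FAIL
All cells valid: no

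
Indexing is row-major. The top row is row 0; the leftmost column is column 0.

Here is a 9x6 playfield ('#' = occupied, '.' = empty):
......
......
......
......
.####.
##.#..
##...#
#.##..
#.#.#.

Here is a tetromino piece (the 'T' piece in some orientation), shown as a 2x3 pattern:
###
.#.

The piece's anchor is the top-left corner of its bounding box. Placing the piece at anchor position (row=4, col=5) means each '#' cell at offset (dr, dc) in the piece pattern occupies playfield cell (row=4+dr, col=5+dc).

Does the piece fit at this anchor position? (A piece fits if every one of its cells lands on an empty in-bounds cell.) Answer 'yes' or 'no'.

Check each piece cell at anchor (4, 5):
  offset (0,0) -> (4,5): empty -> OK
  offset (0,1) -> (4,6): out of bounds -> FAIL
  offset (0,2) -> (4,7): out of bounds -> FAIL
  offset (1,1) -> (5,6): out of bounds -> FAIL
All cells valid: no

Answer: no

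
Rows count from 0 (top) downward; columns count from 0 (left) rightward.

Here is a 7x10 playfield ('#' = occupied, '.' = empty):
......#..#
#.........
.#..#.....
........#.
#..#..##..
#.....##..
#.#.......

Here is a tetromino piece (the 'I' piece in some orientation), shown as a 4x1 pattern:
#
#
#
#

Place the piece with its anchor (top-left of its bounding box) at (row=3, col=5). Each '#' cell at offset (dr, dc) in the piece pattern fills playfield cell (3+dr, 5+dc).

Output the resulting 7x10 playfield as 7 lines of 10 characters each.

Answer: ......#..#
#.........
.#..#.....
.....#..#.
#..#.###..
#....###..
#.#..#....

Derivation:
Fill (3+0,5+0) = (3,5)
Fill (3+1,5+0) = (4,5)
Fill (3+2,5+0) = (5,5)
Fill (3+3,5+0) = (6,5)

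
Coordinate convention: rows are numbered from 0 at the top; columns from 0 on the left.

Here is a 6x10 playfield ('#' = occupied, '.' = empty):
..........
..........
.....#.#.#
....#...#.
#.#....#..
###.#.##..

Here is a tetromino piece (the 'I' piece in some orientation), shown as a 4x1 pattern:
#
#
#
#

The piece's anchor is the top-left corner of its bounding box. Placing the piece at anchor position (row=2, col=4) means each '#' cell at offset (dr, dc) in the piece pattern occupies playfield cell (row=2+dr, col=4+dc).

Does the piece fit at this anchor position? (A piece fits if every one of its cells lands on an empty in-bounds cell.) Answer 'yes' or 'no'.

Answer: no

Derivation:
Check each piece cell at anchor (2, 4):
  offset (0,0) -> (2,4): empty -> OK
  offset (1,0) -> (3,4): occupied ('#') -> FAIL
  offset (2,0) -> (4,4): empty -> OK
  offset (3,0) -> (5,4): occupied ('#') -> FAIL
All cells valid: no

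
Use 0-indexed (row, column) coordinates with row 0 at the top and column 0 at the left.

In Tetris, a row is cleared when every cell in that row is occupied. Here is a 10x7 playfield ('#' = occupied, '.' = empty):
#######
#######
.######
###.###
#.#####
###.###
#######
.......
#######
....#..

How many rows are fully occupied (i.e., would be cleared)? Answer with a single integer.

Check each row:
  row 0: 0 empty cells -> FULL (clear)
  row 1: 0 empty cells -> FULL (clear)
  row 2: 1 empty cell -> not full
  row 3: 1 empty cell -> not full
  row 4: 1 empty cell -> not full
  row 5: 1 empty cell -> not full
  row 6: 0 empty cells -> FULL (clear)
  row 7: 7 empty cells -> not full
  row 8: 0 empty cells -> FULL (clear)
  row 9: 6 empty cells -> not full
Total rows cleared: 4

Answer: 4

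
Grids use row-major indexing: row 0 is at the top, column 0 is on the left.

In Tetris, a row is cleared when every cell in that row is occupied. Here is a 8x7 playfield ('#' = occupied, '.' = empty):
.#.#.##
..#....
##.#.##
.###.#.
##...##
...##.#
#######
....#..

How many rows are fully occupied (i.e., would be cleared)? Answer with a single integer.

Answer: 1

Derivation:
Check each row:
  row 0: 3 empty cells -> not full
  row 1: 6 empty cells -> not full
  row 2: 2 empty cells -> not full
  row 3: 3 empty cells -> not full
  row 4: 3 empty cells -> not full
  row 5: 4 empty cells -> not full
  row 6: 0 empty cells -> FULL (clear)
  row 7: 6 empty cells -> not full
Total rows cleared: 1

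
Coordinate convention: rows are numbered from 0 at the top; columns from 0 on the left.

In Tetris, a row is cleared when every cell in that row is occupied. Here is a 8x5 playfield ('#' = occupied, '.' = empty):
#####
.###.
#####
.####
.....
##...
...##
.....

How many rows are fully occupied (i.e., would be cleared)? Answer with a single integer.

Answer: 2

Derivation:
Check each row:
  row 0: 0 empty cells -> FULL (clear)
  row 1: 2 empty cells -> not full
  row 2: 0 empty cells -> FULL (clear)
  row 3: 1 empty cell -> not full
  row 4: 5 empty cells -> not full
  row 5: 3 empty cells -> not full
  row 6: 3 empty cells -> not full
  row 7: 5 empty cells -> not full
Total rows cleared: 2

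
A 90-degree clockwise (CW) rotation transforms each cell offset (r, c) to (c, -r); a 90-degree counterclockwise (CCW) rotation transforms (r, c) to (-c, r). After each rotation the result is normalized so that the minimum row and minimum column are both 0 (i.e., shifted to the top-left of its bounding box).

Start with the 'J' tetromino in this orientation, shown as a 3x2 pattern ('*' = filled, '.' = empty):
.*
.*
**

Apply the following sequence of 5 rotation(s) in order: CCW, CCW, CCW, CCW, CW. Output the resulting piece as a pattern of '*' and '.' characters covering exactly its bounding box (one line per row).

Start:
.*
.*
**
After rotation 1 (CCW):
***
..*
After rotation 2 (CCW):
**
*.
*.
After rotation 3 (CCW):
*..
***
After rotation 4 (CCW):
.*
.*
**
After rotation 5 (CW):
*..
***

Answer: *..
***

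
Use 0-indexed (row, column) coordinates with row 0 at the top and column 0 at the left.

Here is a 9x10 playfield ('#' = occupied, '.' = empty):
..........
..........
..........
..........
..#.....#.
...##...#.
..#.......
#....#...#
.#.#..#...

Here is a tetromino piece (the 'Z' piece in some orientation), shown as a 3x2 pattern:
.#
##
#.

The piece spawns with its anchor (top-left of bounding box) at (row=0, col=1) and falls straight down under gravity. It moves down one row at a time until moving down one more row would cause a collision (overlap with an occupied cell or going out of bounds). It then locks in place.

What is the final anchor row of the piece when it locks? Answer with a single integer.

Answer: 2

Derivation:
Spawn at (row=0, col=1). Try each row:
  row 0: fits
  row 1: fits
  row 2: fits
  row 3: blocked -> lock at row 2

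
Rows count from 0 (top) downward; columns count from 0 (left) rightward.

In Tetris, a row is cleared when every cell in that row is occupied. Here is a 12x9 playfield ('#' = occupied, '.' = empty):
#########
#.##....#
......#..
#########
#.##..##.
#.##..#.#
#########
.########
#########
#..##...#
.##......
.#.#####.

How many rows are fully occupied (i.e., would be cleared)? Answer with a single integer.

Answer: 4

Derivation:
Check each row:
  row 0: 0 empty cells -> FULL (clear)
  row 1: 5 empty cells -> not full
  row 2: 8 empty cells -> not full
  row 3: 0 empty cells -> FULL (clear)
  row 4: 4 empty cells -> not full
  row 5: 4 empty cells -> not full
  row 6: 0 empty cells -> FULL (clear)
  row 7: 1 empty cell -> not full
  row 8: 0 empty cells -> FULL (clear)
  row 9: 5 empty cells -> not full
  row 10: 7 empty cells -> not full
  row 11: 3 empty cells -> not full
Total rows cleared: 4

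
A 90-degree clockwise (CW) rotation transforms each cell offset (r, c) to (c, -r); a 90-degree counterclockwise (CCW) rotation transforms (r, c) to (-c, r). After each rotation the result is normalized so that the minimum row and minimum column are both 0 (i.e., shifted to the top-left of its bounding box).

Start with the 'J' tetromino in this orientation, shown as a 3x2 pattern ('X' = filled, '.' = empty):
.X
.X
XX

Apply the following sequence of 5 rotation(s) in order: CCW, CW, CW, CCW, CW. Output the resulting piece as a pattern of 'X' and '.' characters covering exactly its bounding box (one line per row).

Answer: X..
XXX

Derivation:
Start:
.X
.X
XX
After rotation 1 (CCW):
XXX
..X
After rotation 2 (CW):
.X
.X
XX
After rotation 3 (CW):
X..
XXX
After rotation 4 (CCW):
.X
.X
XX
After rotation 5 (CW):
X..
XXX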